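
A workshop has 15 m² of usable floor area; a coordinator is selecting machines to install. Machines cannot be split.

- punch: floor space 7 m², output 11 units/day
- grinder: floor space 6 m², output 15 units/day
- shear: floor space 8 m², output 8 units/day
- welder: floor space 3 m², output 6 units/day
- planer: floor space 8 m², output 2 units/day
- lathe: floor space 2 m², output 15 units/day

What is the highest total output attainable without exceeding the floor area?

Allowing fractional choices, the relaxed optimum would be about 42.3, but machines are indivisible.
punch + grinder + lathe: floor space 7 + 6 + 2 = 15 ≤ 15, output 11 + 15 + 15 = 41.
grinder + welder + lathe: floor space 6 + 3 + 2 = 11 ≤ 15, output 15 + 6 + 15 = 36.
Best is punch, grinder, and lathe with total output 41.

41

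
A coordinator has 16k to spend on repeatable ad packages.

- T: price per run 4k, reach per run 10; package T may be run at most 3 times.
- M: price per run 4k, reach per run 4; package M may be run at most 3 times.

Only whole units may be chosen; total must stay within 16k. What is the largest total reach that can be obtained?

34

3×T and 1×M: price 16 ≤ 16, reach 3·10 + 1·4 = 34.
3×T: price 12 ≤ 16, reach 3·10 = 30.
Best is 34.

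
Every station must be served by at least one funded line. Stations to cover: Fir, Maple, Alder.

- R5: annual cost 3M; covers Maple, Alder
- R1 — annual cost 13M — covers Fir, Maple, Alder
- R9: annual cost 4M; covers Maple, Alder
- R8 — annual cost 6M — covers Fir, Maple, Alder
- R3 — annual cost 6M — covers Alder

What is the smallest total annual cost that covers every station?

6

The greedy cost-per-new-station heuristic would pick R5 and R8 for 9, but a cheaper cover exists.
R8 alone covers Fir, Maple, Alder — every station.
Total annual cost: 6.
No cover costs less than 6.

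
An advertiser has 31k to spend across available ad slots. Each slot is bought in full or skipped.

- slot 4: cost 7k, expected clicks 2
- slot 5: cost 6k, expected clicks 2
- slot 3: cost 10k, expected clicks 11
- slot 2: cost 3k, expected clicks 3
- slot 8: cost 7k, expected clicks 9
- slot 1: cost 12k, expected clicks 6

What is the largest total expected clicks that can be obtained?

Allowing fractional choices, the relaxed optimum would be about 28.5, but ad slots are indivisible.
slot 3 + slot 8 + slot 1: cost 10 + 7 + 12 = 29 ≤ 31, expected clicks 11 + 9 + 6 = 26.
slot 5 + slot 3 + slot 2 + slot 8: cost 6 + 10 + 3 + 7 = 26 ≤ 31, expected clicks 2 + 11 + 3 + 9 = 25.
slot 4 + slot 3 + slot 2 + slot 8: cost 7 + 10 + 3 + 7 = 27 ≤ 31, expected clicks 2 + 11 + 3 + 9 = 25.
Best is slot 3, slot 8, and slot 1 with total expected clicks 26.

26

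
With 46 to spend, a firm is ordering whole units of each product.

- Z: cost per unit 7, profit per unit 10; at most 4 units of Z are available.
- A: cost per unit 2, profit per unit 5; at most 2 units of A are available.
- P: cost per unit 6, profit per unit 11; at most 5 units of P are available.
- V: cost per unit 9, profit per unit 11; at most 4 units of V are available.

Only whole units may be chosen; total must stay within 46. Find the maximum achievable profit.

This is a bounded integer knapsack.
A has the best ratio (5/2); taking only A gives at most 2×5 = 10 (stopped by the supply cap of 2).
Mixing does better — 2×Z, 1×A, and 5×P: cost 46 ≤ 46, profit 2·10 + 1·5 + 5·11 = 80.

80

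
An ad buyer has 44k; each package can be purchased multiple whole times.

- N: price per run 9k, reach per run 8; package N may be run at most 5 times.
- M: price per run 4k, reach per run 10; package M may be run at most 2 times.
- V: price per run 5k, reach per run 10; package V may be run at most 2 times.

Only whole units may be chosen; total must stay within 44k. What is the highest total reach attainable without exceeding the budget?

3×N, 1×M, and 2×V: price 41 ≤ 44, reach 3·8 + 1·10 + 2·10 = 54.
2×N, 2×M, and 2×V: price 36 ≤ 44, reach 2·8 + 2·10 + 2·10 = 56.
Best is 56.

56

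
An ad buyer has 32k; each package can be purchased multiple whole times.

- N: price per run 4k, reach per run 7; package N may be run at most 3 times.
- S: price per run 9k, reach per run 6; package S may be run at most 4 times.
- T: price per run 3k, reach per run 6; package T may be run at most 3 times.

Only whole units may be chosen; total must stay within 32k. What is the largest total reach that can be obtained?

45

3×N, 1×S, and 3×T: price 30 ≤ 32, reach 3·7 + 1·6 + 3·6 = 45.
3×N and 3×T: price 21 ≤ 32, reach 3·7 + 3·6 = 39.
Best is 45.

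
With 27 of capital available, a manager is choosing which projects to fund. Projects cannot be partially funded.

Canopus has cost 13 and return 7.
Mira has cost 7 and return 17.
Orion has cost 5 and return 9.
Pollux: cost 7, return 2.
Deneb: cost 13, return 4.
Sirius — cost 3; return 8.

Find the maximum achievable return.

Take Mira, Orion, Pollux, and Sirius: cost 7 + 5 + 7 + 3 = 22 ≤ 27, return 17 + 9 + 2 + 8 = 36.
No other feasible combination does better.

36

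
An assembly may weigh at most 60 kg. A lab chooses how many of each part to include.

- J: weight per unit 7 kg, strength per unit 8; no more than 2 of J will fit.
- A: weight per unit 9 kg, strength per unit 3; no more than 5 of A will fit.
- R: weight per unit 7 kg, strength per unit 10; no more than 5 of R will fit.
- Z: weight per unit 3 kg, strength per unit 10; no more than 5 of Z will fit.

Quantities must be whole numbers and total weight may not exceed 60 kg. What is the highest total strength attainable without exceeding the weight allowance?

108

Z has the best ratio (10/3); taking only Z gives at most 5×10 = 50 (stopped by the supply cap of 5).
Mixing does better — 1×J, 5×R, and 5×Z: weight 57 ≤ 60, strength 1·8 + 5·10 + 5·10 = 108.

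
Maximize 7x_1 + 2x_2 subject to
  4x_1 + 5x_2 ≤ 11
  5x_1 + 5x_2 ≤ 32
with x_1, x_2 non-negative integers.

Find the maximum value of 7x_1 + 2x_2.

(x_1,x_2)=(2,0) is feasible, giving 14.
(x_1,x_2)=(1,1) is feasible, giving 9.
Maximum is 14 at (x_1,x_2)=(2,0).

14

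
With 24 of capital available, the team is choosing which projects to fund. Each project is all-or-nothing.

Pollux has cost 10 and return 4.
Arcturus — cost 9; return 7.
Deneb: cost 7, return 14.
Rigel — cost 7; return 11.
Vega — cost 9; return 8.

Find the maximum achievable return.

33

Treat it as a binary knapsack problem.
Arcturus + Deneb + Rigel: cost 9 + 7 + 7 = 23 ≤ 24, return 7 + 14 + 11 = 32.
Deneb + Rigel + Vega: cost 7 + 7 + 9 = 23 ≤ 24, return 14 + 11 + 8 = 33.
Pollux + Deneb + Rigel: cost 10 + 7 + 7 = 24 ≤ 24, return 4 + 14 + 11 = 29.
Best is Deneb, Rigel, and Vega with total return 33.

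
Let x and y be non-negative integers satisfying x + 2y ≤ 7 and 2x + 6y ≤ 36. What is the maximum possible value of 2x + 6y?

(x,y)=(1,3): 1·1+2·3=7≤7, 2·1+6·3=20≤36, objective 20.
(x,y)=(0,3): 1·0+2·3=6≤7, 2·0+6·3=18≤36, objective 18.
(x,y)=(2,2): 1·2+2·2=6≤7, 2·2+6·2=16≤36, objective 16.
The best lattice point is (1,3), giving 20.

20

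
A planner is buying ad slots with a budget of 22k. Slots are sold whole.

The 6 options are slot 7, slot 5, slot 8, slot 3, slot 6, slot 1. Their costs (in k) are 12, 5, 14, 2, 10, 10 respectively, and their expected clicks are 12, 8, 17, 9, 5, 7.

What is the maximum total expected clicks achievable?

This is a 0-1 knapsack instance.
Allowing fractional choices, the relaxed optimum would be about 35.0, but ad slots are indivisible.
slot 7 + slot 5 + slot 3: cost 12 + 5 + 2 = 19 ≤ 22, expected clicks 12 + 8 + 9 = 29.
slot 5 + slot 8 + slot 3: cost 5 + 14 + 2 = 21 ≤ 22, expected clicks 8 + 17 + 9 = 34.
slot 8 + slot 3: cost 14 + 2 = 16 ≤ 22, expected clicks 17 + 9 = 26.
Best is slot 5, slot 8, and slot 3 with total expected clicks 34.

34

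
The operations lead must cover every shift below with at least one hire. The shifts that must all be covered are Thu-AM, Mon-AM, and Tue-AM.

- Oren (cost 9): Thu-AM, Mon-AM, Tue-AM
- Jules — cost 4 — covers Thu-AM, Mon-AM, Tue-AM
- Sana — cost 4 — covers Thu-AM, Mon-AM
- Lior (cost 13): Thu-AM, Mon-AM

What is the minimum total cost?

4

This is an integer covering problem.
Jules alone covers Thu-AM, Mon-AM, Tue-AM — every shift.
Total cost: 4.
No cover costs less than 4.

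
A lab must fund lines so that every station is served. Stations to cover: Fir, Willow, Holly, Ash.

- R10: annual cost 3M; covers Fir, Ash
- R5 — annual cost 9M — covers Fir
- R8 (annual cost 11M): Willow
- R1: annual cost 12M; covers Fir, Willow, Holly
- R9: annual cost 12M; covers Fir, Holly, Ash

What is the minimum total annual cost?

15

Choose R10 and R1: together they cover Fir, Willow, Holly, Ash — every station.
Total annual cost: 3 + 12 = 15.
No cover costs less than 15.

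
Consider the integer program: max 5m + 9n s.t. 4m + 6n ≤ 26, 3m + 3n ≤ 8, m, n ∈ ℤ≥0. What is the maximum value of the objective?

18

(m,n)=(0,2) is feasible, giving 18.
(m,n)=(1,1) is feasible, giving 14.
(m,n)=(0,1) is feasible, giving 9.
No feasible integer point exceeds 18.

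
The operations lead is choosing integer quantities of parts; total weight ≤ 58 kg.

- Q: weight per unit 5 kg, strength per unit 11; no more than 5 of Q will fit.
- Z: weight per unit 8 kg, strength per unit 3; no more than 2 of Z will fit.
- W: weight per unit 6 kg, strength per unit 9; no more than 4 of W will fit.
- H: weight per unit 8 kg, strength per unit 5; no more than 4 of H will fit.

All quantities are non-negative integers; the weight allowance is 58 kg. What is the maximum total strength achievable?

This is a bounded integer knapsack.
Take 5×Q, 4×W, and 1×H: weight 57 ≤ 58, strength 5·11 + 4·9 + 1·5 = 96.
Q has the best ratio (11/5) and is taken to its limit of 5; remaining capacity is filled optimally with the others.

96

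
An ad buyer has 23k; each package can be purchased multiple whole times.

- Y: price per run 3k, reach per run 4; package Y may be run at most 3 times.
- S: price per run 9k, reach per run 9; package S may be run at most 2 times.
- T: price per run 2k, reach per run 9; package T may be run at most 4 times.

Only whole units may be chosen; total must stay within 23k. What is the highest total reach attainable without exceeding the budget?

1×Y, 1×S, and 4×T: price 20 ≤ 23, reach 1·4 + 1·9 + 4·9 = 49.
2×Y, 1×S, and 4×T: price 23 ≤ 23, reach 2·4 + 1·9 + 4·9 = 53.
Best is 53.

53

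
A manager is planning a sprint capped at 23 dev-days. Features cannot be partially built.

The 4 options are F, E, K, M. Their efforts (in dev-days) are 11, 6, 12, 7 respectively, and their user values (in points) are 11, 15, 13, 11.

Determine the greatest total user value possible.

F + E: effort 11 + 6 = 17 ≤ 23, user value 11 + 15 = 26.
E + M: effort 6 + 7 = 13 ≤ 23, user value 15 + 11 = 26.
E + K: effort 6 + 12 = 18 ≤ 23, user value 15 + 13 = 28.
Best is E and K with total user value 28.

28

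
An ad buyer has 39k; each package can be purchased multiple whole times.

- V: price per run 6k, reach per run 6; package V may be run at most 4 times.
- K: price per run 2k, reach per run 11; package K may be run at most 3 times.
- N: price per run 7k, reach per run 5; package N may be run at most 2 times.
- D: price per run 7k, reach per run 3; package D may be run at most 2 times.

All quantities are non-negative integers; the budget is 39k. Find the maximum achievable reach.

3×V, 3×K, and 2×N: price 38 ≤ 39, reach 3·6 + 3·11 + 2·5 = 61.
4×V, 3×K, and 1×N: price 37 ≤ 39, reach 4·6 + 3·11 + 1·5 = 62.
Best is 62.

62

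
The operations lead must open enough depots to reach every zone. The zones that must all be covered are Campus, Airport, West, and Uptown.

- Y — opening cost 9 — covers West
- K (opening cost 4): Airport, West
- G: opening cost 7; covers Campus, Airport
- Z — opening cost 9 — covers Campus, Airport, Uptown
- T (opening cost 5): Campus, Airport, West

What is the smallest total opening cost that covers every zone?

The greedy cost-per-new-zone heuristic would pick T and Z for 14, but a cheaper cover exists.
Choose K and Z: together they cover Campus, Airport, West, Uptown — every zone.
Total opening cost: 4 + 9 = 13.
No cover costs less than 13.

13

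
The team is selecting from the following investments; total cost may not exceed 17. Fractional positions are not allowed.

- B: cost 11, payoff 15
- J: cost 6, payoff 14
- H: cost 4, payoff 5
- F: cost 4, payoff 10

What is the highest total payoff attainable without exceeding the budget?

Allowing fractional choices, the relaxed optimum would be about 33.5, but investments are indivisible.
B + J: cost 11 + 6 = 17 ≤ 17, payoff 15 + 14 = 29.
J + H + F: cost 6 + 4 + 4 = 14 ≤ 17, payoff 14 + 5 + 10 = 29.
B + F: cost 11 + 4 = 15 ≤ 17, payoff 15 + 10 = 25.
The maximum payoff is 29; one optimal choice is J, H, and F.

29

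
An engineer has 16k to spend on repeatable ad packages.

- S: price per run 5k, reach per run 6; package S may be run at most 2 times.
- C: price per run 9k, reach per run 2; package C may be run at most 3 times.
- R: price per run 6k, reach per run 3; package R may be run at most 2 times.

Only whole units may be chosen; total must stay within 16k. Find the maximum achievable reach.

This is a bounded integer knapsack.
S has the best ratio (6/5); taking only S gives at most 2×6 = 12 (stopped by the supply cap of 2).
Mixing does better — 2×S and 1×R: price 16 ≤ 16, reach 2·6 + 1·3 = 15.

15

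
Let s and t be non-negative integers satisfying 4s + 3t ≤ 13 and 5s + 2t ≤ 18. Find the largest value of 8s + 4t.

24

(s,t)=(3,0): 4·3+3·0=12≤13, 5·3+2·0=15≤18, objective 24.
(s,t)=(2,1): 4·2+3·1=11≤13, 5·2+2·1=12≤18, objective 20.
(s,t)=(2,0): 4·2+3·0=8≤13, 5·2+2·0=10≤18, objective 16.
Maximum is 24 at (s,t)=(3,0).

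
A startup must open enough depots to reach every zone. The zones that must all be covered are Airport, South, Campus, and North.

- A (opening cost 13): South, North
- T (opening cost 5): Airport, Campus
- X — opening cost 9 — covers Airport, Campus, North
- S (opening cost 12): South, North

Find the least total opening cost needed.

17

Choose T and S: together they cover Airport, South, Campus, North — every zone.
Total opening cost: 5 + 12 = 17.
No cover costs less than 17.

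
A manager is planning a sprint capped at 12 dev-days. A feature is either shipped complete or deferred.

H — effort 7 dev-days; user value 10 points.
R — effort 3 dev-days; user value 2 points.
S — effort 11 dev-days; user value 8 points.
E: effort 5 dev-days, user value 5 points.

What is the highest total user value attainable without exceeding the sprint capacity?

15

Take H and E: effort 7 + 5 = 12 ≤ 12, user value 10 + 5 = 15.
No other feasible combination does better.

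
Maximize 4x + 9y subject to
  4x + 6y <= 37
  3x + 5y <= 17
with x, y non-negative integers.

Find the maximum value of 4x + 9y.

27

Relaxing integrality, the LP optimum is 30.60 at (x,y) = (0, 3.4), which is not an integer point.
(x,y)=(0,3): 4·0+6·3=18≤37, 3·0+5·3=15≤17, objective 27.
(x,y)=(1,2): 4·1+6·2=16≤37, 3·1+5·2=13≤17, objective 22.
(x,y)=(0,2): 4·0+6·2=12≤37, 3·0+5·2=10≤17, objective 18.
Maximum is 27 at (x,y)=(0,3).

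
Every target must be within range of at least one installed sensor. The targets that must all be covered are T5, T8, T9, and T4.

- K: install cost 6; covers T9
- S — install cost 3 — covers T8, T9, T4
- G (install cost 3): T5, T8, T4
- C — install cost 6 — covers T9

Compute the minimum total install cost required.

6

Choose S and G: together they cover T5, T8, T9, T4 — every target.
Total install cost: 3 + 3 = 6.
No cover costs less than 6.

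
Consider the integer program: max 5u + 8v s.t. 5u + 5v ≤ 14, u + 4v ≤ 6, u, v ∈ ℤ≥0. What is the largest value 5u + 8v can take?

13

(u,v)=(1,1) is feasible, giving 13.
(u,v)=(2,0) is feasible, giving 10.
The best lattice point is (1,1), giving 13.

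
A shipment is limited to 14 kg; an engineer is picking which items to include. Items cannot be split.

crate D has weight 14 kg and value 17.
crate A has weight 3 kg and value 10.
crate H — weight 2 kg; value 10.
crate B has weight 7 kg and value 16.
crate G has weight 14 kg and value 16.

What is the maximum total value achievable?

Allowing fractional choices, the relaxed optimum would be about 38.4, but items are indivisible.
crate A + crate B: weight 3 + 7 = 10 ≤ 14, value 10 + 16 = 26.
crate A + crate H + crate B: weight 3 + 2 + 7 = 12 ≤ 14, value 10 + 10 + 16 = 36.
crate H + crate B: weight 2 + 7 = 9 ≤ 14, value 10 + 16 = 26.
Best is crate A, crate H, and crate B with total value 36.

36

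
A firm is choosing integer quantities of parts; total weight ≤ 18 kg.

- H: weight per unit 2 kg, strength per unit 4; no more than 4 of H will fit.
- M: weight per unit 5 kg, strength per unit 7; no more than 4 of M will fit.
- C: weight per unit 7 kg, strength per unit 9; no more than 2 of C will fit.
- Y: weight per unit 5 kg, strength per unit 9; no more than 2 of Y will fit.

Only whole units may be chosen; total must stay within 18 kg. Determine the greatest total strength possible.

4×H and 2×Y: weight 18 ≤ 18, strength 4·4 + 2·9 = 34.
4×H, 1×M, and 1×Y: weight 18 ≤ 18, strength 4·4 + 1·7 + 1·9 = 32.
Best is 34.

34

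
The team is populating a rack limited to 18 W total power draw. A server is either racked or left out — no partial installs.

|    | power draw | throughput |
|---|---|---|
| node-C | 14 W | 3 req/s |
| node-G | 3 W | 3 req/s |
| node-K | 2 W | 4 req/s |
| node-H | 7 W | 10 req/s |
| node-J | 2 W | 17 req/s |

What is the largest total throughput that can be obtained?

This is a 0-1 knapsack instance.
node-G + node-K + node-H + node-J: power draw 3 + 2 + 7 + 2 = 14 ≤ 18, throughput 3 + 4 + 10 + 17 = 34.
node-K + node-H + node-J: power draw 2 + 7 + 2 = 11 ≤ 18, throughput 4 + 10 + 17 = 31.
node-G + node-H + node-J: power draw 3 + 7 + 2 = 12 ≤ 18, throughput 3 + 10 + 17 = 30.
Best is node-G, node-K, node-H, and node-J with total throughput 34.

34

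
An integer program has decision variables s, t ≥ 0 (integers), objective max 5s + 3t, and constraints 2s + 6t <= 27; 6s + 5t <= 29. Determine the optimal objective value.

23

Relaxing integrality, the LP optimum is 24.17 at (s,t) = (4.83, 0), which is not an integer point.
(s,t)=(4,1): 2·4+6·1=14≤27, 6·4+5·1=29≤29, objective 23.
(s,t)=(3,2): 2·3+6·2=18≤27, 6·3+5·2=28≤29, objective 21.
No feasible integer point exceeds 23.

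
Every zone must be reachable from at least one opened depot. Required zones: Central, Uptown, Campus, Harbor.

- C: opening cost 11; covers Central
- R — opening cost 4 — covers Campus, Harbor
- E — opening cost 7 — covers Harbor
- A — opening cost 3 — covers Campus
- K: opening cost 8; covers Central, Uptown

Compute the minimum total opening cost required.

This is an integer covering problem.
Choose R and K: together they cover Central, Uptown, Campus, Harbor — every zone.
Total opening cost: 4 + 8 = 12.
No cover costs less than 12.

12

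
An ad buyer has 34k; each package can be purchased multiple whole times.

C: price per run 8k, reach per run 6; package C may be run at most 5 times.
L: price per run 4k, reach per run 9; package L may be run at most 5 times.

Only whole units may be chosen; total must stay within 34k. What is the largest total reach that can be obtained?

51

1×C and 5×L: price 28 ≤ 34, reach 1·6 + 5·9 = 51.
2×C and 4×L: price 32 ≤ 34, reach 2·6 + 4·9 = 48.
Best is 51.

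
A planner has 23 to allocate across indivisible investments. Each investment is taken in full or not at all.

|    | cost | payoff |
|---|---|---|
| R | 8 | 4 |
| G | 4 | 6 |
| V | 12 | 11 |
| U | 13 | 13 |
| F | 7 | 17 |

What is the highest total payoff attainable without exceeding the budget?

34

V + F: cost 12 + 7 = 19 ≤ 23, payoff 11 + 17 = 28.
U + F: cost 13 + 7 = 20 ≤ 23, payoff 13 + 17 = 30.
G + V + F: cost 4 + 12 + 7 = 23 ≤ 23, payoff 6 + 11 + 17 = 34.
Best is G, V, and F with total payoff 34.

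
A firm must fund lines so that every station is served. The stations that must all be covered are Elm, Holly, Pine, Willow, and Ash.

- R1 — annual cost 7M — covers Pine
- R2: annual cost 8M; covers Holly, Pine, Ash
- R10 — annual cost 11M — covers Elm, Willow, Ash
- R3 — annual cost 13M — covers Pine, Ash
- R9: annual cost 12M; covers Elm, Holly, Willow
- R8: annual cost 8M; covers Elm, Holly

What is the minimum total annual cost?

Choose R2 and R10: together they cover Elm, Holly, Pine, Willow, Ash — every station.
Total annual cost: 8 + 11 = 19.
No cover costs less than 19.

19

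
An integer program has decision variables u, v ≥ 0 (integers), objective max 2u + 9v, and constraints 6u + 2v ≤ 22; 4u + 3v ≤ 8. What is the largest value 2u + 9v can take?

18

The continuous relaxation peaks at (0, 2.67) with value 24.00; rounding to a feasible lattice point costs some objective.
(u,v)=(0,2): 6·0+2·2=4≤22, 4·0+3·2=6≤8, objective 18.
(u,v)=(1,1): 6·1+2·1=8≤22, 4·1+3·1=7≤8, objective 11.
(u,v)=(0,1): 6·0+2·1=2≤22, 4·0+3·1=3≤8, objective 9.
The best lattice point is (0,2), giving 18.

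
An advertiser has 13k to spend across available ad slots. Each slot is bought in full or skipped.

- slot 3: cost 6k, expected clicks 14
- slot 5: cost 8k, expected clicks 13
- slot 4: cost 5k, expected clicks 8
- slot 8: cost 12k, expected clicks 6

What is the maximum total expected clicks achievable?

22

slot 5 + slot 4: cost 8 + 5 = 13 ≤ 13, expected clicks 13 + 8 = 21.
slot 3: cost 6 ≤ 13, expected clicks 14.
slot 3 + slot 4: cost 6 + 5 = 11 ≤ 13, expected clicks 14 + 8 = 22.
Best is slot 3 and slot 4 with total expected clicks 22.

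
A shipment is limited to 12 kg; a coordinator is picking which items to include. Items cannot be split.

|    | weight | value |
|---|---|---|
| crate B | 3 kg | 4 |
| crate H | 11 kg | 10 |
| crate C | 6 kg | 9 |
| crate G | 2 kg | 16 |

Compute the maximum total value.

Allowing fractional choices, the relaxed optimum would be about 29.9, but items are indivisible.
crate C + crate G: weight 6 + 2 = 8 ≤ 12, value 9 + 16 = 25.
crate B + crate G: weight 3 + 2 = 5 ≤ 12, value 4 + 16 = 20.
crate B + crate C + crate G: weight 3 + 6 + 2 = 11 ≤ 12, value 4 + 9 + 16 = 29.
Best is crate B, crate C, and crate G with total value 29.

29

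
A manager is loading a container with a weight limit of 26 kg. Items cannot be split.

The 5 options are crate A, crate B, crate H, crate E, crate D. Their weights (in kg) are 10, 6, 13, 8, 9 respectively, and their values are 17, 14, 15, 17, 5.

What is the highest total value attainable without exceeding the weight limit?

This is an integer program with binary decision variables.
crate A + crate B + crate E: weight 10 + 6 + 8 = 24 ≤ 26, value 17 + 14 + 17 = 48.
crate B + crate E + crate D: weight 6 + 8 + 9 = 23 ≤ 26, value 14 + 17 + 5 = 36.
Best is crate A, crate B, and crate E with total value 48.

48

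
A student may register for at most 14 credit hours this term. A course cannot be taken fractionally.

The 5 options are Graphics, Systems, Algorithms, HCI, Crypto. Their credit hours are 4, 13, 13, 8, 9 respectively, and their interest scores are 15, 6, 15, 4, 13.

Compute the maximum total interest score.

28

Allowing fractional choices, the relaxed optimum would be about 29.2, but courses are indivisible.
Graphics + Crypto: credit hours 4 + 9 = 13 ≤ 14, interest score 15 + 13 = 28.
Graphics: credit hours 4 ≤ 14, interest score 15.
Graphics + HCI: credit hours 4 + 8 = 12 ≤ 14, interest score 15 + 4 = 19.
Best is Graphics and Crypto with total interest score 28.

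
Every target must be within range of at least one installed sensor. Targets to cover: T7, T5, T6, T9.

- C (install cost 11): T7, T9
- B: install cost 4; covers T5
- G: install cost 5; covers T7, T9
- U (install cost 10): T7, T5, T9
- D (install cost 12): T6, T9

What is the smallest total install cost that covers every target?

Choose B, G, and D: together they cover T7, T5, T6, T9 — every target.
Total install cost: 4 + 5 + 12 = 21.
No cover costs less than 21.

21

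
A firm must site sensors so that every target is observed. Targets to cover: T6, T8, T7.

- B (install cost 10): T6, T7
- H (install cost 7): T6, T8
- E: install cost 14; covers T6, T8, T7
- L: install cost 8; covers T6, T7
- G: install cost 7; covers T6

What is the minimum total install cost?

14

This is a weighted set-cover instance.
E alone covers T6, T8, T7 — every target.
Total install cost: 14.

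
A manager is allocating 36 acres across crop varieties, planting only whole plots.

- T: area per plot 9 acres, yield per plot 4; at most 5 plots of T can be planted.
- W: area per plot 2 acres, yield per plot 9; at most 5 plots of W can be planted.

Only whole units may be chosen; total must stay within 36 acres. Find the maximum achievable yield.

Take 2×T and 5×W: area 28 ≤ 36, yield 2·4 + 5·9 = 53.
W has the best ratio (9/2) and is taken to its limit of 5; remaining capacity is filled optimally with the others.

53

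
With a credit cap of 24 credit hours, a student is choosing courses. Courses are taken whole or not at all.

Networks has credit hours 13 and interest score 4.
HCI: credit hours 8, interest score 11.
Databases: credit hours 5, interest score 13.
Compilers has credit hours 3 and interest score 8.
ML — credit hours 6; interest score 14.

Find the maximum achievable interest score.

This is an integer program with binary decision variables.
HCI + Databases + ML: credit hours 8 + 5 + 6 = 19 ≤ 24, interest score 11 + 13 + 14 = 38.
HCI + Databases + Compilers + ML: credit hours 8 + 5 + 3 + 6 = 22 ≤ 24, interest score 11 + 13 + 8 + 14 = 46.
Databases + Compilers + ML: credit hours 5 + 3 + 6 = 14 ≤ 24, interest score 13 + 8 + 14 = 35.
Best is HCI, Databases, Compilers, and ML with total interest score 46.

46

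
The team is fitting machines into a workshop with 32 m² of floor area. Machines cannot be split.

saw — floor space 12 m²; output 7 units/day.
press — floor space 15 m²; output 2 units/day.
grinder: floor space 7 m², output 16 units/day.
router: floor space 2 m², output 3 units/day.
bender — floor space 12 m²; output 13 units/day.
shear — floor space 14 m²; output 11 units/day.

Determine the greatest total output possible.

36

Allowing fractional choices, the relaxed optimum would be about 40.6, but machines are indivisible.
grinder + router + bender: floor space 7 + 2 + 12 = 21 ≤ 32, output 16 + 3 + 13 = 32.
saw + grinder + bender: floor space 12 + 7 + 12 = 31 ≤ 32, output 7 + 16 + 13 = 36.
Best is saw, grinder, and bender with total output 36.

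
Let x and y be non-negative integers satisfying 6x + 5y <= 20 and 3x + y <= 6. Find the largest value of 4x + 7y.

(x,y)=(0,4): 6·0+5·4=20≤20, 3·0+1·4=4≤6, objective 28.
(x,y)=(0,3): 6·0+5·3=15≤20, 3·0+1·3=3≤6, objective 21.
The best lattice point is (0,4), giving 28.

28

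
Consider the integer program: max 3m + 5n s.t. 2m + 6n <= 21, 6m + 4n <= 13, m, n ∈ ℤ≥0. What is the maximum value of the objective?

The continuous relaxation peaks at (0, 3.25) with value 16.25; rounding to a feasible lattice point costs some objective.
(m,n)=(0,3): 2·0+6·3=18≤21, 6·0+4·3=12≤13, objective 15.
(m,n)=(0,2): 2·0+6·2=12≤21, 6·0+4·2=8≤13, objective 10.
No feasible integer point exceeds 15.

15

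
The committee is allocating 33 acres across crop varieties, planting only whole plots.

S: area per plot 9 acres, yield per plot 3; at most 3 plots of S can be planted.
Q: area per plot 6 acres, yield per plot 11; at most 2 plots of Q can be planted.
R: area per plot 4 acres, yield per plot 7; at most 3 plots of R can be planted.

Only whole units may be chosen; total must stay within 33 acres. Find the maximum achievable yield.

This is a bounded integer knapsack.
2×Q and 3×R: area 24 ≤ 33, yield 2·11 + 3·7 = 43.
1×S, 2×Q, and 3×R: area 33 ≤ 33, yield 1·3 + 2·11 + 3·7 = 46.
Best is 46.

46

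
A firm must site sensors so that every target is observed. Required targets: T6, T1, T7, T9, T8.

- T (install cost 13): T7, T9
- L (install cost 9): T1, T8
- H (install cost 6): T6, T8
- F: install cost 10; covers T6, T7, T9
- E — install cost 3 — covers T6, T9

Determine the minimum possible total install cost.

19

This is a weighted set-cover instance.
The greedy cost-per-new-target heuristic would pick E, L, and F for 22, but a cheaper cover exists.
Choose L and F: together they cover T6, T1, T7, T9, T8 — every target.
Total install cost: 9 + 10 = 19.
No cover costs less than 19.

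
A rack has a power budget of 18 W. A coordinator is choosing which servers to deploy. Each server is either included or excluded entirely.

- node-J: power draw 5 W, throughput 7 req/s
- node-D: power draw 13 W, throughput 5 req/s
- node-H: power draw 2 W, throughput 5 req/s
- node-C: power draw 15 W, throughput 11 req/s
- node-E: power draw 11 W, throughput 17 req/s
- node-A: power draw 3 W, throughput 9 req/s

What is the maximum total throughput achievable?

31

Take node-H, node-E, and node-A: power draw 2 + 11 + 3 = 16 ≤ 18, throughput 5 + 17 + 9 = 31.
No other feasible combination does better.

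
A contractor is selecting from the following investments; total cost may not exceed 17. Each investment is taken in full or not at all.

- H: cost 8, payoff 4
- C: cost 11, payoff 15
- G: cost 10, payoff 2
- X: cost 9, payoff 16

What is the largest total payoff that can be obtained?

20

X: cost 9 ≤ 17, payoff 16.
C: cost 11 ≤ 17, payoff 15.
H + X: cost 8 + 9 = 17 ≤ 17, payoff 4 + 16 = 20.
Best is H and X with total payoff 20.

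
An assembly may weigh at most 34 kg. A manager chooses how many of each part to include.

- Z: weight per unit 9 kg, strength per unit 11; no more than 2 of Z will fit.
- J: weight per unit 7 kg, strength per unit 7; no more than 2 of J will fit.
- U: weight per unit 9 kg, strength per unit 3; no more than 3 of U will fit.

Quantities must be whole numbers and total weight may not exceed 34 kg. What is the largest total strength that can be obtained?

36

Z has the best ratio (11/9); taking only Z gives at most 2×11 = 22 (stopped by the supply cap of 2).
Mixing does better — 2×Z and 2×J: weight 32 ≤ 34, strength 2·11 + 2·7 = 36.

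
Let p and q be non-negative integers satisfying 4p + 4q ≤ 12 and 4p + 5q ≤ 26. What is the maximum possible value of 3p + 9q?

27

(p,q)=(0,3) is feasible, giving 27.
(p,q)=(1,2) is feasible, giving 21.
No feasible integer point exceeds 27.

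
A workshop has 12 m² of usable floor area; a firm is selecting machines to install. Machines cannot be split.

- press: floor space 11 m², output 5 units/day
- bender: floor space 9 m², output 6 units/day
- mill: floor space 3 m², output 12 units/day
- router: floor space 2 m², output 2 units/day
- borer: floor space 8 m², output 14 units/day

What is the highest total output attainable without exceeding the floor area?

Allowing fractional choices, the relaxed optimum would be about 27.0, but machines are indivisible.
mill + borer: floor space 3 + 8 = 11 ≤ 12, output 12 + 14 = 26.
router + borer: floor space 2 + 8 = 10 ≤ 12, output 2 + 14 = 16.
bender + mill: floor space 9 + 3 = 12 ≤ 12, output 6 + 12 = 18.
Best is mill and borer with total output 26.

26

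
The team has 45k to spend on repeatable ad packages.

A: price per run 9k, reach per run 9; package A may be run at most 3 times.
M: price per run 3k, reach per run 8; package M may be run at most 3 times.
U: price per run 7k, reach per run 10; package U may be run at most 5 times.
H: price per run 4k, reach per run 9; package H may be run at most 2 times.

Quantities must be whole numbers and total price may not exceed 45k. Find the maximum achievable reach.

Take 3×M, 4×U, and 2×H: price 45 ≤ 45, reach 3·8 + 4·10 + 2·9 = 82.
M has the best ratio (8/3) and is taken to its limit of 3; remaining capacity is filled optimally with the others.

82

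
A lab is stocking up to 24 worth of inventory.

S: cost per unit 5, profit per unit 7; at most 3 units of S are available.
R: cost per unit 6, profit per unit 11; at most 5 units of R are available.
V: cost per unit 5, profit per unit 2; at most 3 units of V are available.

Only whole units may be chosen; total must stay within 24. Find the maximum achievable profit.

R has the best ratio (11/6); taking only R gives at most 4×11 = 44 (stopped by the cost limit).
Optimal: 4×R: cost 24 ≤ 24, profit 4·11 = 44.

44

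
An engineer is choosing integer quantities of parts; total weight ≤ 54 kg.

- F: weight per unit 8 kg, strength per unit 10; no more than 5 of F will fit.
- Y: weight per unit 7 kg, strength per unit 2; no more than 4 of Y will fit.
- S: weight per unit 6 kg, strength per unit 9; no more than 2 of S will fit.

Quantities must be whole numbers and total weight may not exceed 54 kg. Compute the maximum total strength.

68

This is a bounded integer knapsack.
5×F and 2×S: weight 52 ≤ 54, strength 5·10 + 2·9 = 68.
5×F, 1×Y, and 1×S: weight 53 ≤ 54, strength 5·10 + 1·2 + 1·9 = 61.
Best is 68.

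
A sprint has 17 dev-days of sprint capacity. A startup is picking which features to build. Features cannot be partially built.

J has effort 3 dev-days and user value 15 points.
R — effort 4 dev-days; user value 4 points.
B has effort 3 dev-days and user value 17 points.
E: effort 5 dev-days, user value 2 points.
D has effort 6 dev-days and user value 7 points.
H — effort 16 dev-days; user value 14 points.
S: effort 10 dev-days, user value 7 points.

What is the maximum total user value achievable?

Take J, R, B, and D: effort 3 + 4 + 3 + 6 = 16 ≤ 17, user value 15 + 4 + 17 + 7 = 43.
No other feasible combination does better.

43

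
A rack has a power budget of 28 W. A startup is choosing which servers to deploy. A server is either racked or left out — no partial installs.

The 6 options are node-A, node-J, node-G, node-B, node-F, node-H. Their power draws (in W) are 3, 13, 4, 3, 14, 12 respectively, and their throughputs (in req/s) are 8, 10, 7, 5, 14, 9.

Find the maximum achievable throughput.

34

node-A + node-J + node-G + node-B: power draw 3 + 13 + 4 + 3 = 23 ≤ 28, throughput 8 + 10 + 7 + 5 = 30.
node-A + node-G + node-B + node-F: power draw 3 + 4 + 3 + 14 = 24 ≤ 28, throughput 8 + 7 + 5 + 14 = 34.
Best is node-A, node-G, node-B, and node-F with total throughput 34.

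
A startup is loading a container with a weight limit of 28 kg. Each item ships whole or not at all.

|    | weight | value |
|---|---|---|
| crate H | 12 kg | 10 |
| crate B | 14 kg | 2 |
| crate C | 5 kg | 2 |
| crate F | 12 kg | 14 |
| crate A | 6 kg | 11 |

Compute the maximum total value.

Allowing fractional choices, the relaxed optimum would be about 33.3, but items are indivisible.
crate F + crate A: weight 12 + 6 = 18 ≤ 28, value 14 + 11 = 25.
crate C + crate F + crate A: weight 5 + 12 + 6 = 23 ≤ 28, value 2 + 14 + 11 = 27.
crate H + crate F: weight 12 + 12 = 24 ≤ 28, value 10 + 14 = 24.
Best is crate C, crate F, and crate A with total value 27.

27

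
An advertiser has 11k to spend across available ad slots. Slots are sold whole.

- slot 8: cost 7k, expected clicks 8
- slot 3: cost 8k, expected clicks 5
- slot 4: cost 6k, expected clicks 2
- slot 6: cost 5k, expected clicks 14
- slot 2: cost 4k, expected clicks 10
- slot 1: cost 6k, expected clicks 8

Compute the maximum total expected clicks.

24

Take slot 6 and slot 2: cost 5 + 4 = 9 ≤ 11, expected clicks 14 + 10 = 24.
No other feasible combination does better.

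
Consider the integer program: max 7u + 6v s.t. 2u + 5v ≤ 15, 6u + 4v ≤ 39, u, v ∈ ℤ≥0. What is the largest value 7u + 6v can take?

Relaxing integrality, the LP optimum is 46.23 at (u,v) = (6.14, 0.545), which is not an integer point.
(u,v)=(6,0): 2·6+5·0=12≤15, 6·6+4·0=36≤39, objective 42.
(u,v)=(5,1): 2·5+5·1=15≤15, 6·5+4·1=34≤39, objective 41.
(u,v)=(5,0): 2·5+5·0=10≤15, 6·5+4·0=30≤39, objective 35.
No feasible integer point exceeds 42.

42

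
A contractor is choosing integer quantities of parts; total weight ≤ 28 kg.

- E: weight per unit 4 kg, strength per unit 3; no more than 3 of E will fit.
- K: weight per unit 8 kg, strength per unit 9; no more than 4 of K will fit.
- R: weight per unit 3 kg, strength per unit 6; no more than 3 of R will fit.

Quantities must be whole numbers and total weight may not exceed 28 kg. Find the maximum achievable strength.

36

2×K and 3×R: weight 25 ≤ 28, strength 2·9 + 3·6 = 36.
3×K and 1×R: weight 27 ≤ 28, strength 3·9 + 1·6 = 33.
Best is 36.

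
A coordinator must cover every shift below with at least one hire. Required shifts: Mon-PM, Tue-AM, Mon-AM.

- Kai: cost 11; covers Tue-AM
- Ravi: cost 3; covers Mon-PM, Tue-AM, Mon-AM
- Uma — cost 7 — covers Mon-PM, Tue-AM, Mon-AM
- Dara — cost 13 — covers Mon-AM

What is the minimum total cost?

This is a weighted set-cover instance.
Ravi alone covers Mon-PM, Tue-AM, Mon-AM — every shift.
Total cost: 3.
No cover costs less than 3.

3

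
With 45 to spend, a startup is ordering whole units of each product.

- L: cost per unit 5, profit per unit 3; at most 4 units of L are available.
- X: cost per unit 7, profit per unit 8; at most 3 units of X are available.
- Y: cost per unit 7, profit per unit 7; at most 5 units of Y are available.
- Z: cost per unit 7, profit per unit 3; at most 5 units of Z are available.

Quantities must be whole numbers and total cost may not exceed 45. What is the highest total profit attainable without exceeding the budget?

X has the best ratio (8/7); taking only X gives at most 3×8 = 24 (stopped by the supply cap of 3).
Mixing does better — 3×X and 3×Y: cost 42 ≤ 45, profit 3·8 + 3·7 = 45.

45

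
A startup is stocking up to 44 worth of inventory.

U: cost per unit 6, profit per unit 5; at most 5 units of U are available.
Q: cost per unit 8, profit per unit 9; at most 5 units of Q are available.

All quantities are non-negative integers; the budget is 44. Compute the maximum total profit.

Q has the best ratio (9/8); taking only Q gives at most 5×9 = 45 (stopped by the cost limit).
Mixing does better — 2×U and 4×Q: cost 44 ≤ 44, profit 2·5 + 4·9 = 46.

46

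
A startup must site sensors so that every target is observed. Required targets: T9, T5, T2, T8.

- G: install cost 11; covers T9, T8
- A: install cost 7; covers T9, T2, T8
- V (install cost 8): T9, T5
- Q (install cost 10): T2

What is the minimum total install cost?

Choose A and V: together they cover T9, T5, T2, T8 — every target.
Total install cost: 7 + 8 = 15.
No cover costs less than 15.

15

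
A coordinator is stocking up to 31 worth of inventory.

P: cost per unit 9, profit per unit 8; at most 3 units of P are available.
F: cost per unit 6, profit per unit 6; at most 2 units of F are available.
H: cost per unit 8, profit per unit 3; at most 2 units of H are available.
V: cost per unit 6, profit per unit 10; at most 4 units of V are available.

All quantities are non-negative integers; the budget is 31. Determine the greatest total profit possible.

46

V has the best ratio (10/6); taking only V gives at most 4×10 = 40 (stopped by the supply cap of 4).
Mixing does better — 1×F and 4×V: cost 30 ≤ 31, profit 1·6 + 4·10 = 46.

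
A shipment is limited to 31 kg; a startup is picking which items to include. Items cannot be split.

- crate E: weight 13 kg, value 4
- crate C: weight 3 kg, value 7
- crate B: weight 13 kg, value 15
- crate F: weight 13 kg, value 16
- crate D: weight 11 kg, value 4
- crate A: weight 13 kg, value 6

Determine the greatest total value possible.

38

This is a 0-1 knapsack instance.
crate C + crate B + crate F: weight 3 + 13 + 13 = 29 ≤ 31, value 7 + 15 + 16 = 38.
crate B + crate F: weight 13 + 13 = 26 ≤ 31, value 15 + 16 = 31.
crate C + crate F + crate A: weight 3 + 13 + 13 = 29 ≤ 31, value 7 + 16 + 6 = 29.
Best is crate C, crate B, and crate F with total value 38.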